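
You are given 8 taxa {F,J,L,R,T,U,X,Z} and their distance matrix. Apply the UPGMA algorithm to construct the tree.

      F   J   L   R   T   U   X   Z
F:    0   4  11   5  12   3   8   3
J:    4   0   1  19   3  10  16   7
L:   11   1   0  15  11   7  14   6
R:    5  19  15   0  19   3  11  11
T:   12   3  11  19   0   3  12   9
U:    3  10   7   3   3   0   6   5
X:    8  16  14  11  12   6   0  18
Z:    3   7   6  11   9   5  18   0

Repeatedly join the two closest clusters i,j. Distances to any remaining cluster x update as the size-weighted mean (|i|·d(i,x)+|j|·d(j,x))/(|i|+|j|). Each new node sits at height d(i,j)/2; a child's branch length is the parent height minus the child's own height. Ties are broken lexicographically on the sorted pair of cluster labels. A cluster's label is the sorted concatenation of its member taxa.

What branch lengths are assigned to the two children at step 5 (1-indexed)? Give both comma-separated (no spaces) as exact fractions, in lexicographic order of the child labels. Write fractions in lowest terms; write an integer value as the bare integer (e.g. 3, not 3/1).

3,7/2

step 1: merge (J,L) at d=1; branch lengths J→1/2, L→1/2; new cluster JL
  updated: d(F,JL)=15/2, d(JL,R)=17, d(JL,T)=7, d(JL,U)=17/2, d(JL,X)=15, d(JL,Z)=13/2
step 2: merge (F,U) at d=3; branch lengths F→3/2, U→3/2; new cluster FU
  updated: d(FU,JL)=8, d(FU,R)=4, d(FU,T)=15/2, d(FU,X)=7, d(FU,Z)=4
step 3: merge (FU,R) at d=4; branch lengths FU→1/2, R→2; new cluster FRU
  updated: d(FRU,JL)=11, d(FRU,T)=34/3, d(FRU,X)=25/3, d(FRU,Z)=19/3
step 4: merge (FRU,Z) at d=19/3; branch lengths FRU→7/6, Z→19/6; new cluster FRUZ
  updated: d(FRUZ,JL)=79/8, d(FRUZ,T)=43/4, d(FRUZ,X)=43/4
step 5: merge (JL,T) at d=7; branch lengths JL→3, T→7/2; new cluster JLT
  updated: d(FRUZ,JLT)=61/6, d(JLT,X)=14
step 6: merge (FRUZ,JLT) at d=61/6; branch lengths FRUZ→23/12, JLT→19/12; new cluster FJLRTUZ
  updated: d(FJLRTUZ,X)=85/7
step 7: merge (FJLRTUZ,X) at d=85/7; branch lengths FJLRTUZ→83/84, X→85/14; new cluster FJLRTUXZ
final tree: (((((F:3/2,U:3/2):1/2,R:2):7/6,Z:19/6):23/12,((J:1/2,L:1/2):3,T:7/2):19/12):83/84,X:85/14)
total length: 781/28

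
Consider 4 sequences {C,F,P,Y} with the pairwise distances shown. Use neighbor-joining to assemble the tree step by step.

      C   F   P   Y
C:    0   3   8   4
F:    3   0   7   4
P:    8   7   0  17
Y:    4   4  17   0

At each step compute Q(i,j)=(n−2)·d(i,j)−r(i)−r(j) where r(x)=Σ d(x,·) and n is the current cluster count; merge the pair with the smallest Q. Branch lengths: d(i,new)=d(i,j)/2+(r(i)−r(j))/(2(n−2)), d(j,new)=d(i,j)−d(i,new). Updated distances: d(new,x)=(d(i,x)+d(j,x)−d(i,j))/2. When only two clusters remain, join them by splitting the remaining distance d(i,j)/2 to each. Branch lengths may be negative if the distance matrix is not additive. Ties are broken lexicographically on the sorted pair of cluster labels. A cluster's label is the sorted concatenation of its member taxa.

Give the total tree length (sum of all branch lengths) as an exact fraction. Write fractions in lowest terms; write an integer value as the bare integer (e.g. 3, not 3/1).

27/2

step 1: merge (C,Y) at d=4, Q=-32; branch lengths C→-1/2, Y→9/2; new cluster CY
  updated: d(CY,F)=3/2, d(CY,P)=21/2
step 2: merge (CY,F) at d=3/2, Q=-19; branch lengths CY→5/2, F→-1; new cluster CFY
  updated: d(CFY,P)=8
step 3: merge (CFY,P) at d=8; branch lengths CFY→4, P→4; new cluster CFPY
final tree: (((C:-1/2,Y:9/2):5/2,F:-1):4,P:4)
total length: 27/2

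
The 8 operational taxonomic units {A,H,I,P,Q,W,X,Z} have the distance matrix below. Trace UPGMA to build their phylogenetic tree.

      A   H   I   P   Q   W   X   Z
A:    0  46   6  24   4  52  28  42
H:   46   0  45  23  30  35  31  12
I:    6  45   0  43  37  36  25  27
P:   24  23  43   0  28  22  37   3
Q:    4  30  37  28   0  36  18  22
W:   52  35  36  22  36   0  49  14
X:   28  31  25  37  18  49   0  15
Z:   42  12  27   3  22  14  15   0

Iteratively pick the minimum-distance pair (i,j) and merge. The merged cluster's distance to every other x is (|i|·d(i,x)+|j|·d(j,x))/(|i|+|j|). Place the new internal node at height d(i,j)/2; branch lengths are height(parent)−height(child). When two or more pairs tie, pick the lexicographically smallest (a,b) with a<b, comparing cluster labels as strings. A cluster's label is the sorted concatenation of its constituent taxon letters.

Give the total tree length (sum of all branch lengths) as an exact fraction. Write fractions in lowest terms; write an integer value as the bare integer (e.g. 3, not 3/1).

3929/48

iteration 1: select P,Z (d=3); attach at lengths (3/2, 3/2); label the merged cluster PZ
  updated: d(A,PZ)=33, d(H,PZ)=35/2, d(I,PZ)=35, d(PZ,Q)=25, d(PZ,W)=18, d(PZ,X)=26
iteration 2: select A,Q (d=4); attach at lengths (2, 2); label the merged cluster AQ
  updated: d(AQ,H)=38, d(AQ,I)=43/2, d(AQ,PZ)=29, d(AQ,W)=44, d(AQ,X)=23
iteration 3: select H,PZ (d=35/2); attach at lengths (35/4, 29/4); label the merged cluster HPZ
  updated: d(AQ,HPZ)=32, d(HPZ,I)=115/3, d(HPZ,W)=71/3, d(HPZ,X)=83/3
iteration 4: select AQ,I (d=43/2); attach at lengths (35/4, 43/4); label the merged cluster AIQ
  updated: d(AIQ,HPZ)=307/9, d(AIQ,W)=124/3, d(AIQ,X)=71/3
iteration 5: select AIQ,X (d=71/3); attach at lengths (13/12, 71/6); label the merged cluster AIQX
  updated: d(AIQX,HPZ)=65/2, d(AIQX,W)=173/4
iteration 6: select HPZ,W (d=71/3); attach at lengths (37/12, 71/6); label the merged cluster HPWZ
  updated: d(AIQX,HPWZ)=563/16
iteration 7: select AIQX,HPWZ (d=563/16); attach at lengths (553/96, 553/96); label the merged cluster AHIPQWXZ
final tree: ((((A:2,Q:2):35/4,I:43/4):13/12,X:71/6):553/96,((H:35/4,(P:3/2,Z:3/2):29/4):37/12,W:71/6):553/96)
total length: 3929/48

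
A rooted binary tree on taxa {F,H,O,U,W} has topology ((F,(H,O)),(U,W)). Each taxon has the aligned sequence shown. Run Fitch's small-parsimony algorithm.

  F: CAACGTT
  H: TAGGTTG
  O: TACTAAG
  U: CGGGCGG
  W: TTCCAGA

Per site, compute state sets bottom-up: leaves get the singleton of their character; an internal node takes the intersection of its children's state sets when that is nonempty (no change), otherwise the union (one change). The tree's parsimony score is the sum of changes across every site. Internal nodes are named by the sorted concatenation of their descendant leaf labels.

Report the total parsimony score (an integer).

17

[col 0] HO: children H:{T}, O:{T} ∩→ {T}; cost 0
[col 0] FHO: children F:{C}, HO:{T} ∪→ {C,T}; cost 1
[col 0] UW: children U:{C}, W:{T} ∪→ {C,T}; cost 1
[col 0] FHOUW: children FHO:{C,T}, UW:{C,T} ∩→ {C,T}; cost 0
[col 1] HO: children H:{A}, O:{A} ∩→ {A}; cost 0
[col 1] FHO: children F:{A}, HO:{A} ∩→ {A}; cost 0
[col 1] UW: children U:{G}, W:{T} ∪→ {G,T}; cost 1
[col 1] FHOUW: children FHO:{A}, UW:{G,T} ∪→ {A,G,T}; cost 1
[col 2] HO: children H:{G}, O:{C} ∪→ {C,G}; cost 1
[col 2] FHO: children F:{A}, HO:{C,G} ∪→ {A,C,G}; cost 1
[col 2] UW: children U:{G}, W:{C} ∪→ {C,G}; cost 1
[col 2] FHOUW: children FHO:{A,C,G}, UW:{C,G} ∩→ {C,G}; cost 0
[col 3] HO: children H:{G}, O:{T} ∪→ {G,T}; cost 1
[col 3] FHO: children F:{C}, HO:{G,T} ∪→ {C,G,T}; cost 1
[col 3] UW: children U:{G}, W:{C} ∪→ {C,G}; cost 1
[col 3] FHOUW: children FHO:{C,G,T}, UW:{C,G} ∩→ {C,G}; cost 0
[col 4] HO: children H:{T}, O:{A} ∪→ {A,T}; cost 1
[col 4] FHO: children F:{G}, HO:{A,T} ∪→ {A,G,T}; cost 1
[col 4] UW: children U:{C}, W:{A} ∪→ {A,C}; cost 1
[col 4] FHOUW: children FHO:{A,G,T}, UW:{A,C} ∩→ {A}; cost 0
[col 5] HO: children H:{T}, O:{A} ∪→ {A,T}; cost 1
[col 5] FHO: children F:{T}, HO:{A,T} ∩→ {T}; cost 0
[col 5] UW: children U:{G}, W:{G} ∩→ {G}; cost 0
[col 5] FHOUW: children FHO:{T}, UW:{G} ∪→ {G,T}; cost 1
[col 6] HO: children H:{G}, O:{G} ∩→ {G}; cost 0
[col 6] FHO: children F:{T}, HO:{G} ∪→ {G,T}; cost 1
[col 6] UW: children U:{G}, W:{A} ∪→ {A,G}; cost 1
[col 6] FHOUW: children FHO:{G,T}, UW:{A,G} ∩→ {G}; cost 0
per-site changes: [2, 2, 3, 3, 3, 2, 2]; total = 17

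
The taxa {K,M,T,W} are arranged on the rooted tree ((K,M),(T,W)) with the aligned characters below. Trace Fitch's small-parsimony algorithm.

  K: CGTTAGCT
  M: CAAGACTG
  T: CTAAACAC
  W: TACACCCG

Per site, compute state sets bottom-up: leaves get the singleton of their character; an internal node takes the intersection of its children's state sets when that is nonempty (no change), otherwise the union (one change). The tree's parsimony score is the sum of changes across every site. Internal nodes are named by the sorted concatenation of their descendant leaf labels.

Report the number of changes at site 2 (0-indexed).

site 0, node KM: K={C} ∩ M={C} → {C} (+0)
site 0, node TW: T={C} ∪ W={T} → {C,T} (+1)
site 0, node KMTW: KM={C} ∩ TW={C,T} → {C} (+0)
site 1, node KM: K={G} ∪ M={A} → {A,G} (+1)
site 1, node TW: T={T} ∪ W={A} → {A,T} (+1)
site 1, node KMTW: KM={A,G} ∩ TW={A,T} → {A} (+0)
site 2, node KM: K={T} ∪ M={A} → {A,T} (+1)
site 2, node TW: T={A} ∪ W={C} → {A,C} (+1)
site 2, node KMTW: KM={A,T} ∩ TW={A,C} → {A} (+0)
site 3, node KM: K={T} ∪ M={G} → {G,T} (+1)
site 3, node TW: T={A} ∩ W={A} → {A} (+0)
site 3, node KMTW: KM={G,T} ∪ TW={A} → {A,G,T} (+1)
site 4, node KM: K={A} ∩ M={A} → {A} (+0)
site 4, node TW: T={A} ∪ W={C} → {A,C} (+1)
site 4, node KMTW: KM={A} ∩ TW={A,C} → {A} (+0)
site 5, node KM: K={G} ∪ M={C} → {C,G} (+1)
site 5, node TW: T={C} ∩ W={C} → {C} (+0)
site 5, node KMTW: KM={C,G} ∩ TW={C} → {C} (+0)
site 6, node KM: K={C} ∪ M={T} → {C,T} (+1)
site 6, node TW: T={A} ∪ W={C} → {A,C} (+1)
site 6, node KMTW: KM={C,T} ∩ TW={A,C} → {C} (+0)
site 7, node KM: K={T} ∪ M={G} → {G,T} (+1)
site 7, node TW: T={C} ∪ W={G} → {C,G} (+1)
site 7, node KMTW: KM={G,T} ∩ TW={C,G} → {G} (+0)
per-site changes: [1, 2, 2, 2, 1, 1, 2, 2]; total = 13

2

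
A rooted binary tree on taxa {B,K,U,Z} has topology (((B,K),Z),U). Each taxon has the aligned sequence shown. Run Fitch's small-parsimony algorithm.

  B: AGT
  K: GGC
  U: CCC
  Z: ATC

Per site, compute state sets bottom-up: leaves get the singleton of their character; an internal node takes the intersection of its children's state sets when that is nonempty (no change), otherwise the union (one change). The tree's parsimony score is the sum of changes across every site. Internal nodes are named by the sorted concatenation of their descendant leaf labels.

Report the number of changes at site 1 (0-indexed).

2

[col 0] BK: children B:{A}, K:{G} ∪→ {A,G}; cost 1
[col 0] BKZ: children BK:{A,G}, Z:{A} ∩→ {A}; cost 0
[col 0] BKUZ: children BKZ:{A}, U:{C} ∪→ {A,C}; cost 1
[col 1] BK: children B:{G}, K:{G} ∩→ {G}; cost 0
[col 1] BKZ: children BK:{G}, Z:{T} ∪→ {G,T}; cost 1
[col 1] BKUZ: children BKZ:{G,T}, U:{C} ∪→ {C,G,T}; cost 1
[col 2] BK: children B:{T}, K:{C} ∪→ {C,T}; cost 1
[col 2] BKZ: children BK:{C,T}, Z:{C} ∩→ {C}; cost 0
[col 2] BKUZ: children BKZ:{C}, U:{C} ∩→ {C}; cost 0
per-site changes: [2, 2, 1]; total = 5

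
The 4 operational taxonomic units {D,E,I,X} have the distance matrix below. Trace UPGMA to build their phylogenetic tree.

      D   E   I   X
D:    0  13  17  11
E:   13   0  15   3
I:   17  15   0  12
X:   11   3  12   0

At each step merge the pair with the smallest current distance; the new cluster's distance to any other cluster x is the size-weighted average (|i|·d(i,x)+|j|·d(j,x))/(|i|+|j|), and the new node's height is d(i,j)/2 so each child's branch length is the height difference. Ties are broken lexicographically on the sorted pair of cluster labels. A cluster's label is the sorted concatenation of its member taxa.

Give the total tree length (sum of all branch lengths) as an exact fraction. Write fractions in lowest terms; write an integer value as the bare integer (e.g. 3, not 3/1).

1. join E+X (d=3) ⇒ EX; edges |E|=3/2, |X|=3/2
  updated: d(D,EX)=12, d(EX,I)=27/2
2. join D+EX (d=12) ⇒ DEX; edges |D|=6, |EX|=9/2
  updated: d(DEX,I)=44/3
3. join DEX+I (d=44/3) ⇒ DEIX; edges |DEX|=4/3, |I|=22/3
final tree: ((D:6,(E:3/2,X:3/2):9/2):4/3,I:22/3)
total length: 133/6

133/6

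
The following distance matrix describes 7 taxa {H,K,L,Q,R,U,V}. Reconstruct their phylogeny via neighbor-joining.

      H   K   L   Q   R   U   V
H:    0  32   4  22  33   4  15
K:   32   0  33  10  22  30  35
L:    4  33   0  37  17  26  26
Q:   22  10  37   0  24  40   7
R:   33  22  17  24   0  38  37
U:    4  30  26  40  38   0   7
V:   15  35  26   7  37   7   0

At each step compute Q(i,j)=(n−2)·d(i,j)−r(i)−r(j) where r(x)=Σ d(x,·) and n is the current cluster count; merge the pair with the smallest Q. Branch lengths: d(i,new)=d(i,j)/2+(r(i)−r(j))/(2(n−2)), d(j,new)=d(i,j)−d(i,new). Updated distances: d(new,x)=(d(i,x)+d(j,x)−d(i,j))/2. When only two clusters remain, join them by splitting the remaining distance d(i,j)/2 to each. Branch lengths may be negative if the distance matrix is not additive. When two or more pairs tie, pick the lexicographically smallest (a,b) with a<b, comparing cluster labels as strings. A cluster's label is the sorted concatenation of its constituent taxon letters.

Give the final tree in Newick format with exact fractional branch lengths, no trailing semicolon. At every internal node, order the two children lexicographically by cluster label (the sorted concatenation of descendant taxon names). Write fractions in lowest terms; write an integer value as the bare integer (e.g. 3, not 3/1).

step 1: merge (K,Q) at d=10, Q=-252; branch lengths K→36/5, Q→14/5; new cluster KQ
  updated: d(H,KQ)=22, d(KQ,L)=30, d(KQ,R)=18, d(KQ,U)=30, d(KQ,V)=16
step 2: merge (KQ,R) at d=18, Q=-187; branch lengths KQ→45/8, R→99/8; new cluster KQR
  updated: d(H,KQR)=37/2, d(KQR,L)=29/2, d(KQR,U)=25, d(KQR,V)=35/2
step 3: merge (U,V) at d=7, Q=-213/2; branch lengths U→35/12, V→49/12; new cluster UV
  updated: d(H,UV)=6, d(KQR,UV)=71/4, d(L,UV)=45/2
step 4: merge (H,UV) at d=6, Q=-251/4; branch lengths H→-23/16, UV→119/16; new cluster HUV
  updated: d(HUV,KQR)=121/8, d(HUV,L)=41/4
step 5: merge (HUV,KQR) at d=121/8, Q=-319/8; branch lengths HUV→87/16, KQR→155/16; new cluster HKQRUV
  updated: d(HKQRUV,L)=77/16
step 6: merge (HKQRUV,L) at d=77/16; branch lengths HKQRUV→77/32, L→77/32; new cluster HKLQRUV
final tree: (((H:-23/16,(U:35/12,V:49/12):119/16):87/16,((K:36/5,Q:14/5):45/8,R:99/8):155/16):77/32,L:77/32)
total length: 975/16

(((H:-23/16,(U:35/12,V:49/12):119/16):87/16,((K:36/5,Q:14/5):45/8,R:99/8):155/16):77/32,L:77/32)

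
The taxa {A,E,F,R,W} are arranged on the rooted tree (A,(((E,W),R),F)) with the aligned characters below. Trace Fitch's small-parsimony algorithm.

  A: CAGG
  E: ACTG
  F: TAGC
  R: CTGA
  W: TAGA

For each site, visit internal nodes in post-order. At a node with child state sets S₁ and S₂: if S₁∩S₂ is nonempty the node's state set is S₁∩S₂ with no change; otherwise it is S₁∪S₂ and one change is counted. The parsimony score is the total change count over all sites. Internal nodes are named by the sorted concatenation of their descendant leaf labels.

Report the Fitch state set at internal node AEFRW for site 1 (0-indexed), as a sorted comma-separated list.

site 0, node EW: E={A} ∪ W={T} → {A,T} (+1)
site 0, node ERW: EW={A,T} ∪ R={C} → {A,C,T} (+1)
site 0, node EFRW: ERW={A,C,T} ∩ F={T} → {T} (+0)
site 0, node AEFRW: A={C} ∪ EFRW={T} → {C,T} (+1)
site 1, node EW: E={C} ∪ W={A} → {A,C} (+1)
site 1, node ERW: EW={A,C} ∪ R={T} → {A,C,T} (+1)
site 1, node EFRW: ERW={A,C,T} ∩ F={A} → {A} (+0)
site 1, node AEFRW: A={A} ∩ EFRW={A} → {A} (+0)
site 2, node EW: E={T} ∪ W={G} → {G,T} (+1)
site 2, node ERW: EW={G,T} ∩ R={G} → {G} (+0)
site 2, node EFRW: ERW={G} ∩ F={G} → {G} (+0)
site 2, node AEFRW: A={G} ∩ EFRW={G} → {G} (+0)
site 3, node EW: E={G} ∪ W={A} → {A,G} (+1)
site 3, node ERW: EW={A,G} ∩ R={A} → {A} (+0)
site 3, node EFRW: ERW={A} ∪ F={C} → {A,C} (+1)
site 3, node AEFRW: A={G} ∪ EFRW={A,C} → {A,C,G} (+1)
per-site changes: [3, 2, 1, 3]; total = 9

A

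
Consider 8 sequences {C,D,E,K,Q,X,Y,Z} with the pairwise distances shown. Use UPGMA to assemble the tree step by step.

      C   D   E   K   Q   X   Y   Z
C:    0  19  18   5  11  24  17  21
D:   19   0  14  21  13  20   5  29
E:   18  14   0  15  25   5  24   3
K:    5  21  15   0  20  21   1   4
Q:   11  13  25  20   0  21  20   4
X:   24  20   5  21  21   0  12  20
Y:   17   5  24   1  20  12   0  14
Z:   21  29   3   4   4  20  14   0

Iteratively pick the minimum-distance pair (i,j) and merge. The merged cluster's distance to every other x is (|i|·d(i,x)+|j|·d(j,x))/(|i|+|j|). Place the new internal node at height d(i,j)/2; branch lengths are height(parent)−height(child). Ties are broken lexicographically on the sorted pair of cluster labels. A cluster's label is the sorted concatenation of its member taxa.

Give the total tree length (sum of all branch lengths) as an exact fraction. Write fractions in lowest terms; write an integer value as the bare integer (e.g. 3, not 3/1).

2759/60

1. join K+Y (d=1) ⇒ KY; edges |K|=1/2, |Y|=1/2
  updated: d(C,KY)=11, d(D,KY)=13, d(E,KY)=39/2, d(KY,Q)=20, d(KY,X)=33/2, d(KY,Z)=9
2. join E+Z (d=3) ⇒ EZ; edges |E|=3/2, |Z|=3/2
  updated: d(C,EZ)=39/2, d(D,EZ)=43/2, d(EZ,KY)=57/4, d(EZ,Q)=29/2, d(EZ,X)=25/2
3. join C+KY (d=11) ⇒ CKY; edges |C|=11/2, |KY|=5
  updated: d(CKY,D)=15, d(CKY,EZ)=16, d(CKY,Q)=17, d(CKY,X)=19
4. join EZ+X (d=25/2) ⇒ EXZ; edges |EZ|=19/4, |X|=25/4
  updated: d(CKY,EXZ)=17, d(D,EXZ)=21, d(EXZ,Q)=50/3
5. join D+Q (d=13) ⇒ DQ; edges |D|=13/2, |Q|=13/2
  updated: d(CKY,DQ)=16, d(DQ,EXZ)=113/6
6. join CKY+DQ (d=16) ⇒ CDKQY; edges |CKY|=5/2, |DQ|=3/2
  updated: d(CDKQY,EXZ)=266/15
7. join CDKQY+EXZ (d=266/15) ⇒ CDEKQXYZ; edges |CDKQY|=13/15, |EXZ|=157/60
final tree: (((C:11/2,(K:1/2,Y:1/2):5):5/2,(D:13/2,Q:13/2):3/2):13/15,((E:3/2,Z:3/2):19/4,X:25/4):157/60)
total length: 2759/60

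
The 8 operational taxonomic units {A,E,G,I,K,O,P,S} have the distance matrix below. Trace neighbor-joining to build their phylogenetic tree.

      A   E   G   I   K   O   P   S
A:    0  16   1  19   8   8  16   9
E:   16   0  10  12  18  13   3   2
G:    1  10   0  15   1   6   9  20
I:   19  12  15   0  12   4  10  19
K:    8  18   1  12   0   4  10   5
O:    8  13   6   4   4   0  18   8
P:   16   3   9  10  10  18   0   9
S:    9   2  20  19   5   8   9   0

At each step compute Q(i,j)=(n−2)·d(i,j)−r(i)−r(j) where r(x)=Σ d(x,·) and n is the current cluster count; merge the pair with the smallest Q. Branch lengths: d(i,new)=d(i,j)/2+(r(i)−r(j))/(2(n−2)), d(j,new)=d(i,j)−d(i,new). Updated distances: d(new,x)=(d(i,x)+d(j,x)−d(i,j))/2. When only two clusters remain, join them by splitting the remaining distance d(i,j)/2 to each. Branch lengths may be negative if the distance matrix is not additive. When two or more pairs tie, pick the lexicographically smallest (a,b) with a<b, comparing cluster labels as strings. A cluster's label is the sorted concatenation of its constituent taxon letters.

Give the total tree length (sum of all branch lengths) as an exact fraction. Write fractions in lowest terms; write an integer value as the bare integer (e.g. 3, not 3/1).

iteration 1: select E,S (d=2, Q=-134); attach at lengths (7/6, 5/6); label the merged cluster ES
  updated: d(A,ES)=23/2, d(ES,G)=14, d(ES,I)=29/2, d(ES,K)=21/2, d(ES,O)=19/2, d(ES,P)=5
iteration 2: select ES,P (d=5, Q=-108); attach at lengths (11/5, 14/5); label the merged cluster EPS
  updated: d(A,EPS)=45/4, d(EPS,G)=9, d(EPS,I)=39/4, d(EPS,K)=31/4, d(EPS,O)=45/4
iteration 3: select I,O (d=4, Q=-77); attach at lengths (85/16, -21/16); label the merged cluster IO
  updated: d(A,IO)=23/2, d(EPS,IO)=17/2, d(G,IO)=17/2, d(IO,K)=6
iteration 4: select A,G (d=1, Q=-193/4); attach at lengths (61/24, -37/24); label the merged cluster AG
  updated: d(AG,EPS)=77/8, d(AG,IO)=19/2, d(AG,K)=4
iteration 5: select AG,K (d=4, Q=-263/8); attach at lengths (107/32, 21/32); label the merged cluster AGK
  updated: d(AGK,EPS)=107/16, d(AGK,IO)=23/4
iteration 6: select AGK,EPS (d=107/16, Q=-335/16); attach at lengths (63/32, 151/32); label the merged cluster AEGKPS
  updated: d(AEGKPS,IO)=121/32
iteration 7: select AEGKPS,IO (d=121/32); attach at lengths (121/64, 121/64); label the merged cluster AEGIKOPS
final tree: ((((A:61/24,G:-37/24):107/32,K:21/32):63/32,((E:7/6,S:5/6):11/5,P:14/5):151/32):121/64,(I:85/16,O:-21/16):121/64)
total length: 847/32

847/32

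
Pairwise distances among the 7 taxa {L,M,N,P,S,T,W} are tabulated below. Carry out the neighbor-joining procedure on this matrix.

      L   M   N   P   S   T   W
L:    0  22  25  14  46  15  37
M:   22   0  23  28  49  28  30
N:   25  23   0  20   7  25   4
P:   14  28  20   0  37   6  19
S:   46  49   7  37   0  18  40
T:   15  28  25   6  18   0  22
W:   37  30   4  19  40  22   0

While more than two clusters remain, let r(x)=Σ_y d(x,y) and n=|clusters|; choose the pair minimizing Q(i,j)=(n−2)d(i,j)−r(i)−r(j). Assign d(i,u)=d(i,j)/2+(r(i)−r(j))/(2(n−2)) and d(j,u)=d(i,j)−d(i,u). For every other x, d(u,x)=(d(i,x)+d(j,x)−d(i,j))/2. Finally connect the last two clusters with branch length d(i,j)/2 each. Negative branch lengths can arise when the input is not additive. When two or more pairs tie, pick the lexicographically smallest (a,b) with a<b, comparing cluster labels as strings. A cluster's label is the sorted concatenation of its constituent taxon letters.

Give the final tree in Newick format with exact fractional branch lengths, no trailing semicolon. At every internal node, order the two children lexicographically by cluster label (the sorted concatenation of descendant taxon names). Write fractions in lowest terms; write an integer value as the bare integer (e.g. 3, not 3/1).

iteration 1: select N,S (d=7, Q=-266); attach at lengths (-29/5, 64/5); label the merged cluster NS
  updated: d(L,NS)=32, d(M,NS)=65/2, d(NS,P)=25, d(NS,T)=18, d(NS,W)=37/2
iteration 2: select NS,W (d=37/2, Q=-357/2); attach at lengths (147/16, 149/16); label the merged cluster NSW
  updated: d(L,NSW)=101/4, d(M,NSW)=22, d(NSW,P)=51/4, d(NSW,T)=43/4
iteration 3: select L,M (d=22, Q=-441/4); attach at lengths (169/24, 359/24); label the merged cluster LM
  updated: d(LM,NSW)=101/8, d(LM,P)=10, d(LM,T)=21/2
iteration 4: select LM,NSW (d=101/8, Q=-44); attach at lengths (89/16, 113/16); label the merged cluster LMNSW
  updated: d(LMNSW,P)=81/16, d(LMNSW,T)=69/16
iteration 5: select LMNSW,P (d=81/16, Q=-123/8); attach at lengths (27/16, 27/8); label the merged cluster LMNPSW
  updated: d(LMNPSW,T)=21/8
iteration 6: select LMNPSW,T (d=21/8); attach at lengths (21/16, 21/16); label the merged cluster LMNPSTW
final tree: ((((L:169/24,M:359/24):89/16,((N:-29/5,S:64/5):147/16,W:149/16):113/16):27/16,P:27/8):21/16,T:21/16)
total length: 1085/16

((((L:169/24,M:359/24):89/16,((N:-29/5,S:64/5):147/16,W:149/16):113/16):27/16,P:27/8):21/16,T:21/16)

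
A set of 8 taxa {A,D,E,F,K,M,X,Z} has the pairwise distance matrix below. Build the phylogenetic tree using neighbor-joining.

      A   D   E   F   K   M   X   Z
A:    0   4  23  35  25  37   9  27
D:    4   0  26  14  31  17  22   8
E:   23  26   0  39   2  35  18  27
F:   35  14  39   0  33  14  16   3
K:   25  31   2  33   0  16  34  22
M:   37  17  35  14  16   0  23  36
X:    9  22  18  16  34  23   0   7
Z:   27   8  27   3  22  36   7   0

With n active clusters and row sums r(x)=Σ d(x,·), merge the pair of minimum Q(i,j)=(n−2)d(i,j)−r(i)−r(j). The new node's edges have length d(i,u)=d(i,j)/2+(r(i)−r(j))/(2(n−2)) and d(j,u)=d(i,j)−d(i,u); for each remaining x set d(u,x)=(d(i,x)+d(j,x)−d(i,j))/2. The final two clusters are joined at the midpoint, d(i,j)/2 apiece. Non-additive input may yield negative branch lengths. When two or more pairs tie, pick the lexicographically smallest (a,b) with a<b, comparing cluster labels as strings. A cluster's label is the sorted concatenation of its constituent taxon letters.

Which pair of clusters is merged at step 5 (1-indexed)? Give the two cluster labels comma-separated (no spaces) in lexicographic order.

1. join E+K (d=2, Q=-321) ⇒ EK; edges |E|=19/12, |K|=5/12
  updated: d(A,EK)=23, d(D,EK)=55/2, d(EK,F)=35, d(EK,M)=49/2, d(EK,X)=25, d(EK,Z)=47/2
2. join A+D (d=4, Q=-415/2) ⇒ AD; edges |A|=25/4, |D|=-9/4
  updated: d(AD,EK)=93/4, d(AD,F)=45/2, d(AD,M)=25, d(AD,X)=27/2, d(AD,Z)=31/2
3. join F+Z (d=3, Q=-327/2) ⇒ FZ; edges |F|=35/16, |Z|=13/16
  updated: d(AD,FZ)=35/2, d(EK,FZ)=111/4, d(FZ,M)=47/2, d(FZ,X)=10
4. join EK+M (d=49/2, Q=-123) ⇒ EKM; edges |EK|=13, |M|=23/2
  updated: d(AD,EKM)=95/8, d(EKM,FZ)=107/8, d(EKM,X)=47/4
5. join AD+EKM (d=95/8, Q=-449/8) ⇒ ADEKM; edges |AD|=237/32, |EKM|=143/32
  updated: d(ADEKM,FZ)=19/2, d(ADEKM,X)=107/16
6. join ADEKM+FZ (d=19/2, Q=-419/16) ⇒ ADEFKMZ; edges |ADEKM|=99/32, |FZ|=205/32
  updated: d(ADEFKMZ,X)=115/32
7. join ADEFKMZ+X (d=115/32) ⇒ ADEFKMXZ; edges |ADEFKMZ|=115/64, |X|=115/64
final tree: ((((A:25/4,D:-9/4):237/32,((E:19/12,K:5/12):13,M:23/2):143/32):99/32,(F:35/16,Z:13/16):205/32):115/64,X:115/64)
total length: 1871/32

AD,EKM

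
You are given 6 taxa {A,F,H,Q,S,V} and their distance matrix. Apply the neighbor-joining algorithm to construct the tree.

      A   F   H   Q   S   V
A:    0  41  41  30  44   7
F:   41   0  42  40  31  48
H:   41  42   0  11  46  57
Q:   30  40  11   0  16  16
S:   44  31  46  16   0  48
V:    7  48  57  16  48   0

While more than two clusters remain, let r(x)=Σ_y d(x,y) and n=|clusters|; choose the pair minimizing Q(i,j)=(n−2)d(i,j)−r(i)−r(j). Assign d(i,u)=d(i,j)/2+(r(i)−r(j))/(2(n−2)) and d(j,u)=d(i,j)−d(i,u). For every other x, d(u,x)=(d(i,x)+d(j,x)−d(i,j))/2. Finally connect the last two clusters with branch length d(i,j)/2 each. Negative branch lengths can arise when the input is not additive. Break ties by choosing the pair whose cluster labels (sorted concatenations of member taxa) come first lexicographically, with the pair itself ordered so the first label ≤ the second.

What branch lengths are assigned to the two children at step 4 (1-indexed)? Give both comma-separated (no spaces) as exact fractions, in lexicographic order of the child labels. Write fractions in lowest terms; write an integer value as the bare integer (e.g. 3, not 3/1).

step 1: merge (A,V) at d=7, Q=-311; branch lengths A→15/8, V→41/8; new cluster AV
  updated: d(AV,F)=41, d(AV,H)=91/2, d(AV,Q)=39/2, d(AV,S)=85/2
step 2: merge (H,Q) at d=11, Q=-198; branch lengths H→91/6, Q→-25/6; new cluster HQ
  updated: d(AV,HQ)=27, d(F,HQ)=71/2, d(HQ,S)=51/2
step 3: merge (AV,HQ) at d=27, Q=-289/2; branch lengths AV→153/8, HQ→63/8; new cluster AHQV
  updated: d(AHQV,F)=99/4, d(AHQV,S)=41/2
step 4: merge (AHQV,F) at d=99/4, Q=-305/4; branch lengths AHQV→57/8, F→141/8; new cluster AFHQV
  updated: d(AFHQV,S)=107/8
step 5: merge (AFHQV,S) at d=107/8; branch lengths AFHQV→107/16, S→107/16; new cluster AFHQSV
final tree: ((((A:15/8,V:41/8):153/8,(H:91/6,Q:-25/6):63/8):57/8,F:141/8):107/16,S:107/16)
total length: 665/8

57/8,141/8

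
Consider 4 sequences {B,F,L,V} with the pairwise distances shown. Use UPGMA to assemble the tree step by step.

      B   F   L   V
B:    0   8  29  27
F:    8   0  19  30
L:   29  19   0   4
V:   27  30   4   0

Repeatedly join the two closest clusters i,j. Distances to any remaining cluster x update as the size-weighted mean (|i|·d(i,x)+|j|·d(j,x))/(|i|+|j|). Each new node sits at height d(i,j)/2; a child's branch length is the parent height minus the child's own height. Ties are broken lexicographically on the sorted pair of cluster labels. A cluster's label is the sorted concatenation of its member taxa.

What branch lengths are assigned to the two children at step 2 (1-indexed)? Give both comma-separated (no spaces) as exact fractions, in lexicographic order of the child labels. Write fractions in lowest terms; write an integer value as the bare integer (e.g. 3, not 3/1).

step 1: merge (L,V) at d=4; branch lengths L→2, V→2; new cluster LV
  updated: d(B,LV)=28, d(F,LV)=49/2
step 2: merge (B,F) at d=8; branch lengths B→4, F→4; new cluster BF
  updated: d(BF,LV)=105/4
step 3: merge (BF,LV) at d=105/4; branch lengths BF→73/8, LV→89/8; new cluster BFLV
final tree: ((B:4,F:4):73/8,(L:2,V:2):89/8)
total length: 129/4

4,4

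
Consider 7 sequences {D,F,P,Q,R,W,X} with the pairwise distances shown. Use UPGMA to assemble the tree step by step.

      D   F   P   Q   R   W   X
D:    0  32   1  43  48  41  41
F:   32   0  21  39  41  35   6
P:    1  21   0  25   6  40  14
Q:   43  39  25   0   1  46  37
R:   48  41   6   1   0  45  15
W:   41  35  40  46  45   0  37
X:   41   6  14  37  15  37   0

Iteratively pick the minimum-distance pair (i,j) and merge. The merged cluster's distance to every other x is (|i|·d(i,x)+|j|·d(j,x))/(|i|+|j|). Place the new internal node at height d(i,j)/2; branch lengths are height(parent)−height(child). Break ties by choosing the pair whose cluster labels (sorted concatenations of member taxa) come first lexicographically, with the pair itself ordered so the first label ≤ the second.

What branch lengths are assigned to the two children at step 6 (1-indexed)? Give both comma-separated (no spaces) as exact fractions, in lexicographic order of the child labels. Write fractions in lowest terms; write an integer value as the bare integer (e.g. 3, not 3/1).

107/24,61/3

1. join D+P (d=1) ⇒ DP; edges |D|=1/2, |P|=1/2
  updated: d(DP,F)=53/2, d(DP,Q)=34, d(DP,R)=27, d(DP,W)=81/2, d(DP,X)=55/2
2. join Q+R (d=1) ⇒ QR; edges |Q|=1/2, |R|=1/2
  updated: d(DP,QR)=61/2, d(F,QR)=40, d(QR,W)=91/2, d(QR,X)=26
3. join F+X (d=6) ⇒ FX; edges |F|=3, |X|=3
  updated: d(DP,FX)=27, d(FX,QR)=33, d(FX,W)=36
4. join DP+FX (d=27) ⇒ DFPX; edges |DP|=13, |FX|=21/2
  updated: d(DFPX,QR)=127/4, d(DFPX,W)=153/4
5. join DFPX+QR (d=127/4) ⇒ DFPQRX; edges |DFPX|=19/8, |QR|=123/8
  updated: d(DFPQRX,W)=122/3
6. join DFPQRX+W (d=122/3) ⇒ DFPQRWX; edges |DFPQRX|=107/24, |W|=61/3
final tree: ((((D:1/2,P:1/2):13,(F:3,X:3):21/2):19/8,(Q:1/2,R:1/2):123/8):107/24,W:61/3)
total length: 1777/24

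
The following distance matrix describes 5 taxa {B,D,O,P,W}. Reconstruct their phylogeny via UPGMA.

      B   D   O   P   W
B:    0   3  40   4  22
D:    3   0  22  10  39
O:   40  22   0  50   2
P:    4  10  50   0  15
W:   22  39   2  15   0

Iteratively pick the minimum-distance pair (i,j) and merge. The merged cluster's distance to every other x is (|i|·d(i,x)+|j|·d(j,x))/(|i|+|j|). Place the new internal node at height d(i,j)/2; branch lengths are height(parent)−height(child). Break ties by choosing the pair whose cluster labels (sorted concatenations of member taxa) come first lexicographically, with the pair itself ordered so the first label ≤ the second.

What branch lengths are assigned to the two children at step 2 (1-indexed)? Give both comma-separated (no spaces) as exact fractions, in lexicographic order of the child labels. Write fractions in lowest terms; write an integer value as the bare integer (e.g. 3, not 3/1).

1. join O+W (d=2) ⇒ OW; edges |O|=1, |W|=1
  updated: d(B,OW)=31, d(D,OW)=61/2, d(OW,P)=65/2
2. join B+D (d=3) ⇒ BD; edges |B|=3/2, |D|=3/2
  updated: d(BD,OW)=123/4, d(BD,P)=7
3. join BD+P (d=7) ⇒ BDP; edges |BD|=2, |P|=7/2
  updated: d(BDP,OW)=94/3
4. join BDP+OW (d=94/3) ⇒ BDOPW; edges |BDP|=73/6, |OW|=44/3
final tree: (((B:3/2,D:3/2):2,P:7/2):73/6,(O:1,W:1):44/3)
total length: 112/3

3/2,3/2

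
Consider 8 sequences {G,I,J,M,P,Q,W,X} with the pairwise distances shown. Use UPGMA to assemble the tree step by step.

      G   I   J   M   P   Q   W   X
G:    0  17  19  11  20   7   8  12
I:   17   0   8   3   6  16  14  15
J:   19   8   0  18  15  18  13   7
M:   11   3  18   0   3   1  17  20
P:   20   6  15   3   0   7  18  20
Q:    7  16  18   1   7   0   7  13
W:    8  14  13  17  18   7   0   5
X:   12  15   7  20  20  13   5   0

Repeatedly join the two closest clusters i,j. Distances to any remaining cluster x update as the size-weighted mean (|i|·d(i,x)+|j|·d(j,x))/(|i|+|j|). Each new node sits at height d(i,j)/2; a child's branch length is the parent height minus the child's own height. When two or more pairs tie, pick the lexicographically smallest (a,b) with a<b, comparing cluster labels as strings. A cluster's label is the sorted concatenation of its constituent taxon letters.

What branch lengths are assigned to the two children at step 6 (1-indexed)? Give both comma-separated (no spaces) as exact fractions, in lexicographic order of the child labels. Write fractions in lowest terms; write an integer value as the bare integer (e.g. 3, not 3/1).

1. join M+Q (d=1) ⇒ MQ; edges |M|=1/2, |Q|=1/2
  updated: d(G,MQ)=9, d(I,MQ)=19/2, d(J,MQ)=18, d(MQ,P)=5, d(MQ,W)=12, d(MQ,X)=33/2
2. join MQ+P (d=5) ⇒ MPQ; edges |MQ|=2, |P|=5/2
  updated: d(G,MPQ)=38/3, d(I,MPQ)=25/3, d(J,MPQ)=17, d(MPQ,W)=14, d(MPQ,X)=53/3
3. join W+X (d=5) ⇒ WX; edges |W|=5/2, |X|=5/2
  updated: d(G,WX)=10, d(I,WX)=29/2, d(J,WX)=10, d(MPQ,WX)=95/6
4. join I+J (d=8) ⇒ IJ; edges |I|=4, |J|=4
  updated: d(G,IJ)=18, d(IJ,MPQ)=38/3, d(IJ,WX)=49/4
5. join G+WX (d=10) ⇒ GWX; edges |G|=5, |WX|=5/2
  updated: d(GWX,IJ)=85/6, d(GWX,MPQ)=133/9
6. join IJ+MPQ (d=38/3) ⇒ IJMPQ; edges |IJ|=7/3, |MPQ|=23/6
  updated: d(GWX,IJMPQ)=218/15
7. join GWX+IJMPQ (d=218/15) ⇒ GIJMPQWX; edges |GWX|=34/15, |IJMPQ|=14/15
final tree: ((G:5,(W:5/2,X:5/2):5/2):34/15,((I:4,J:4):7/3,((M:1/2,Q:1/2):2,P:5/2):23/6):14/15)
total length: 1061/30

7/3,23/6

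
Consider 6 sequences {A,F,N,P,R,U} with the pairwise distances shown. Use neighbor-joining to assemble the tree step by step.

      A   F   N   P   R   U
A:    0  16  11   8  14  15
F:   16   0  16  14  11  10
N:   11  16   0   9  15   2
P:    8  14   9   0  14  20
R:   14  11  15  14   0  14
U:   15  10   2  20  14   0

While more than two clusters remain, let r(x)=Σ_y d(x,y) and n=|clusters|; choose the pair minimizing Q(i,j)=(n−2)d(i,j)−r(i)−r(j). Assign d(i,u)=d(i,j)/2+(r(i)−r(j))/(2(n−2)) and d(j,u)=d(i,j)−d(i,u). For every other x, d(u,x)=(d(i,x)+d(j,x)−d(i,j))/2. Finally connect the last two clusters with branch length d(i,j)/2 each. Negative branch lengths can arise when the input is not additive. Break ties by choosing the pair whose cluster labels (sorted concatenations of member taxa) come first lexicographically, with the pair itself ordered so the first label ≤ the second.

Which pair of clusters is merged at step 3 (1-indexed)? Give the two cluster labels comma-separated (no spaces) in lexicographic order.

AP,NU

1. join N+U (d=2, Q=-106) ⇒ NU; edges |N|=0, |U|=2
  updated: d(A,NU)=12, d(F,NU)=12, d(NU,P)=27/2, d(NU,R)=27/2
2. join A+P (d=8, Q=-151/2) ⇒ AP; edges |A|=49/12, |P|=47/12
  updated: d(AP,F)=11, d(AP,NU)=35/4, d(AP,R)=10
3. join AP+NU (d=35/4, Q=-93/2) ⇒ ANPU; edges |AP|=13/4, |NU|=11/2
  updated: d(ANPU,F)=57/8, d(ANPU,R)=59/8
4. join ANPU+F (d=57/8, Q=-51/2) ⇒ AFNPU; edges |ANPU|=7/4, |F|=43/8
  updated: d(AFNPU,R)=45/8
5. join AFNPU+R (d=45/8) ⇒ AFNPRU; edges |AFNPU|=45/16, |R|=45/16
final tree: ((((A:49/12,P:47/12):13/4,(N:0,U:2):11/2):7/4,F:43/8):45/16,R:45/16)
total length: 63/2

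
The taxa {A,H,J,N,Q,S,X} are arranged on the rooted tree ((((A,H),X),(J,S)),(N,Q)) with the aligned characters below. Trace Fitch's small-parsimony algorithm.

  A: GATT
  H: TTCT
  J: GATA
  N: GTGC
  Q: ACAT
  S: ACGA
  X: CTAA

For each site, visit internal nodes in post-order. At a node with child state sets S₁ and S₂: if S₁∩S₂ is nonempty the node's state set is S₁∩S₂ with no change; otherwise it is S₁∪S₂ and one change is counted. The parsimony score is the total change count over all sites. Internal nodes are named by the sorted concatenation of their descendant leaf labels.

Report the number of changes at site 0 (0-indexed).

AH@0: {G} ∪ {T} = {G,T} (union, +1)
AHX@0: {G,T} ∪ {C} = {C,G,T} (union, +1)
JS@0: {G} ∪ {A} = {A,G} (union, +1)
AHJSX@0: {C,G,T} ∩ {A,G} = {G} (intersection, +0)
NQ@0: {G} ∪ {A} = {A,G} (union, +1)
AHJNQSX@0: {G} ∩ {A,G} = {G} (intersection, +0)
AH@1: {A} ∪ {T} = {A,T} (union, +1)
AHX@1: {A,T} ∩ {T} = {T} (intersection, +0)
JS@1: {A} ∪ {C} = {A,C} (union, +1)
AHJSX@1: {T} ∪ {A,C} = {A,C,T} (union, +1)
NQ@1: {T} ∪ {C} = {C,T} (union, +1)
AHJNQSX@1: {A,C,T} ∩ {C,T} = {C,T} (intersection, +0)
AH@2: {T} ∪ {C} = {C,T} (union, +1)
AHX@2: {C,T} ∪ {A} = {A,C,T} (union, +1)
JS@2: {T} ∪ {G} = {G,T} (union, +1)
AHJSX@2: {A,C,T} ∩ {G,T} = {T} (intersection, +0)
NQ@2: {G} ∪ {A} = {A,G} (union, +1)
AHJNQSX@2: {T} ∪ {A,G} = {A,G,T} (union, +1)
AH@3: {T} ∩ {T} = {T} (intersection, +0)
AHX@3: {T} ∪ {A} = {A,T} (union, +1)
JS@3: {A} ∩ {A} = {A} (intersection, +0)
AHJSX@3: {A,T} ∩ {A} = {A} (intersection, +0)
NQ@3: {C} ∪ {T} = {C,T} (union, +1)
AHJNQSX@3: {A} ∪ {C,T} = {A,C,T} (union, +1)
per-site changes: [4, 4, 5, 3]; total = 16

4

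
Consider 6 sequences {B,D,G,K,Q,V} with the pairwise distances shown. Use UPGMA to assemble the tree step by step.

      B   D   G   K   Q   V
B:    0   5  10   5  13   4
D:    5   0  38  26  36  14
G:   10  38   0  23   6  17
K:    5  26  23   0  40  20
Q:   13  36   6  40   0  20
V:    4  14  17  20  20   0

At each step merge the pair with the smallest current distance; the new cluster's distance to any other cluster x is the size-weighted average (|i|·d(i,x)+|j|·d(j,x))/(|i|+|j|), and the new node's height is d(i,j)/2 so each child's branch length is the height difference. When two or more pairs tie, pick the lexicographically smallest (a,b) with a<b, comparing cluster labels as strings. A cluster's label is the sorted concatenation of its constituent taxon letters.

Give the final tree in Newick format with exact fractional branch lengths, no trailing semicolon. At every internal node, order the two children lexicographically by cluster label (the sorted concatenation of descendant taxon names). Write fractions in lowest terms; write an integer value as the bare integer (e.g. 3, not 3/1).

step 1: merge (B,V) at d=4; branch lengths B→2, V→2; new cluster BV
  updated: d(BV,D)=19/2, d(BV,G)=27/2, d(BV,K)=25/2, d(BV,Q)=33/2
step 2: merge (G,Q) at d=6; branch lengths G→3, Q→3; new cluster GQ
  updated: d(BV,GQ)=15, d(D,GQ)=37, d(GQ,K)=63/2
step 3: merge (BV,D) at d=19/2; branch lengths BV→11/4, D→19/4; new cluster BDV
  updated: d(BDV,GQ)=67/3, d(BDV,K)=17
step 4: merge (BDV,K) at d=17; branch lengths BDV→15/4, K→17/2; new cluster BDKV
  updated: d(BDKV,GQ)=197/8
step 5: merge (BDKV,GQ) at d=197/8; branch lengths BDKV→61/16, GQ→149/16; new cluster BDGKQV
final tree: ((((B:2,V:2):11/4,D:19/4):15/4,K:17/2):61/16,(G:3,Q:3):149/16)
total length: 343/8

((((B:2,V:2):11/4,D:19/4):15/4,K:17/2):61/16,(G:3,Q:3):149/16)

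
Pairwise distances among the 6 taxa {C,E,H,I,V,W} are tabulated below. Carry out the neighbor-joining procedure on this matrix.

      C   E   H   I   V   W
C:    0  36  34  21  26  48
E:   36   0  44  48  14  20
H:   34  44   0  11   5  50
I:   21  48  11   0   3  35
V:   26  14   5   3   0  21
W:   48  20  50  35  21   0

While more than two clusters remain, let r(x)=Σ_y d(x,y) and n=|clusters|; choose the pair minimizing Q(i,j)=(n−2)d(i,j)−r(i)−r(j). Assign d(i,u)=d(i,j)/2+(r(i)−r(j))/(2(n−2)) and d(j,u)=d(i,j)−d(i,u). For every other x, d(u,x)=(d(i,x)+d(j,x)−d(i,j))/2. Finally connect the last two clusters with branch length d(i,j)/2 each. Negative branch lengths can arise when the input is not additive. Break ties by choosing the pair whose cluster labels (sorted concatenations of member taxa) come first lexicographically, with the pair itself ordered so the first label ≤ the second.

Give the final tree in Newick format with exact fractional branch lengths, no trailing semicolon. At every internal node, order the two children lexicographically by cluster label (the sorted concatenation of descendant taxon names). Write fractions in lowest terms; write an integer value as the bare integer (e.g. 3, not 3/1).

iteration 1: select E,W (d=20, Q=-256); attach at lengths (17/2, 23/2); label the merged cluster EW
  updated: d(C,EW)=32, d(EW,H)=37, d(EW,I)=63/2, d(EW,V)=15/2
iteration 2: select EW,V (d=15/2, Q=-127); attach at lengths (89/6, -22/3); label the merged cluster EVW
  updated: d(C,EVW)=101/4, d(EVW,H)=69/4, d(EVW,I)=27/2
iteration 3: select C,EVW (d=101/4, Q=-343/4); attach at lengths (299/16, 105/16); label the merged cluster CEVW
  updated: d(CEVW,H)=13, d(CEVW,I)=37/8
iteration 4: select CEVW,H (d=13, Q=-229/8); attach at lengths (53/16, 155/16); label the merged cluster CEHVW
  updated: d(CEHVW,I)=21/16
iteration 5: select CEHVW,I (d=21/16); attach at lengths (21/32, 21/32); label the merged cluster CEHIVW
final tree: (((C:299/16,((E:17/2,W:23/2):89/6,V:-22/3):105/16):53/16,H:155/16):21/32,I:21/32)
total length: 1073/16

(((C:299/16,((E:17/2,W:23/2):89/6,V:-22/3):105/16):53/16,H:155/16):21/32,I:21/32)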